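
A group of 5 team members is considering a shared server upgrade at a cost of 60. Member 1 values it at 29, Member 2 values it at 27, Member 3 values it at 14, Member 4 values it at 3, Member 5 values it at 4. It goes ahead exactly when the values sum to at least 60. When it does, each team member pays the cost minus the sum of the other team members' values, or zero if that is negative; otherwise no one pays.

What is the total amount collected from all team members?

Total value 77 ≥ cost 60, so it is built.
Member 1: others sum to 48; max(0, 60 - 48) = 12.
Member 2: others sum to 50; max(0, 60 - 50) = 10.
Member 3: others sum to 63; max(0, 60 - 63) = 0.
Member 4: others sum to 74; max(0, 60 - 74) = 0.
Member 5: others sum to 73; max(0, 60 - 73) = 0.
Total collected = 12 + 10 + 0 + 0 + 0 = 22.

22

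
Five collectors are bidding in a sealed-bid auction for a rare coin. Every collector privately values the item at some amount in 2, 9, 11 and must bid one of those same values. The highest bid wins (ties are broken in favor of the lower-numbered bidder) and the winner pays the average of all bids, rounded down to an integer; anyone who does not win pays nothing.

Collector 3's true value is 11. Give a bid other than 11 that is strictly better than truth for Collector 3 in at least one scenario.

Suppose Collector 1 bids 2, Collector 2 bids 2, Collector 4 bids 2 and Collector 5 bids 9.
Bid 11: wins, pays 5, utility 11 - 5 = 6.
Bid 9: wins, pays 4, utility 11 - 4 = 7.
So bidding 9 beats truth here (7 > 6).

9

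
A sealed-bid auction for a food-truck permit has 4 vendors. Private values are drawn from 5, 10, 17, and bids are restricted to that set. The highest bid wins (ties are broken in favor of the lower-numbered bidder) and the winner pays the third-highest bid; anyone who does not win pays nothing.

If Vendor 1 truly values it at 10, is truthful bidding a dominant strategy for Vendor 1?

No

Consider the case where Vendor 2 bids 5, Vendor 3 bids 5 and Vendor 4 bids 17.
Truthful bid 10: loses, pays 0, utility 0.
Bid 17 instead: wins, pays 5, utility 10 - 5 = 5.
Since 5 > 0, bidding 17 is strictly better here, so truthful bidding is not dominant.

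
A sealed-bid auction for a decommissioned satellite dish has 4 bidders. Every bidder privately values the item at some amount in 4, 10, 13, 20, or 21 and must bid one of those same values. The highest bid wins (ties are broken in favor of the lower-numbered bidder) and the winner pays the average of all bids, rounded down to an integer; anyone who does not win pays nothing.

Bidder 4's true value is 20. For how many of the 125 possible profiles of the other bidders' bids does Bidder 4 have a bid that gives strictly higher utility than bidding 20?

Others bid (4, 4, 4): truth gives 12; bid 10 gives 15 > 12. Violating.
Others bid (4, 4, 10): truth gives 11; bid 13 gives 13 > 11. Violating.
Others bid (4, 4, 20): truth gives 0; bid 21 gives 8 > 0. Violating.
Others bid (4, 10, 4): truth gives 11; bid 13 gives 13 > 11. Violating.
Others bid (4, 4, 13): truth gives 10; no alternative beats it.
Others bid (4, 4, 21): truth gives 0; no alternative beats it.
(Checking all 125 profiles: 44 have a profitable deviation, 81 do not.)

44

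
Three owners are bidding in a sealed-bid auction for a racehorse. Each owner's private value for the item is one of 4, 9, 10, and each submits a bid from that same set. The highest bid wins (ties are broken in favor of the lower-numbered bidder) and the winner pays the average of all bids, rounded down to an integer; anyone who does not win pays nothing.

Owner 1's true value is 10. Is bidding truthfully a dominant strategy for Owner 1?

No

Consider the case where Owner 2 bids 4 and Owner 3 bids 4.
Truthful bid 10: wins, pays 6, utility 10 - 6 = 4.
Bid 4 instead: wins, pays 4, utility 10 - 4 = 6.
Since 6 > 4, bidding 4 is strictly better here, so truthful bidding is not dominant.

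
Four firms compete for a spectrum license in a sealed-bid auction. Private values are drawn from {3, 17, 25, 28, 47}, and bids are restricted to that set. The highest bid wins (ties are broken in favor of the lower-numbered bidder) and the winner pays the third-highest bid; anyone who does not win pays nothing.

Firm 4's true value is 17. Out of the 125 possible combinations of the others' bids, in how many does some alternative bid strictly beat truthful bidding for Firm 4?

Others bid (3, 3, 17): truth gives 0; bid 25 gives 14 > 0. Violating.
Others bid (3, 3, 25): truth gives 0; bid 28 gives 14 > 0. Violating.
Others bid (3, 3, 28): truth gives 0; bid 47 gives 14 > 0. Violating.
Others bid (3, 17, 3): truth gives 0; bid 25 gives 14 > 0. Violating.
Others bid (3, 3, 3): truth gives 14; no alternative beats it.
Others bid (3, 3, 47): truth gives 0; no alternative beats it.
(Checking all 125 profiles: 9 have a profitable deviation, 116 do not.)

9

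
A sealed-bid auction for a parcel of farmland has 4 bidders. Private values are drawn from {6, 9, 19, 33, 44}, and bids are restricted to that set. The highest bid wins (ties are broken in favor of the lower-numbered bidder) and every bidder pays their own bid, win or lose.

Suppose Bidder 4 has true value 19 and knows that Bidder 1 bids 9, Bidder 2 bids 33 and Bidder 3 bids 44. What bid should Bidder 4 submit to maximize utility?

Bid 6: loses but pays 6, utility -6.
Bid 9: loses but pays 9, utility -9.
Bid 19: loses but pays 19, utility -19.
Bid 33: loses but pays 33, utility -33.
Bid 44: loses but pays 44, utility -44.
The best choice is 6 with utility -6.

6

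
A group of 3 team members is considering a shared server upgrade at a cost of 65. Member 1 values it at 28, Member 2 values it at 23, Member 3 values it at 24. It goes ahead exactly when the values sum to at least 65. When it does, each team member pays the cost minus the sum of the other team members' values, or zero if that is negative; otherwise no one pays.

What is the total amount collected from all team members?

Total value 75 ≥ cost 65, so it is built.
Member 1: others sum to 47; max(0, 65 - 47) = 18.
Member 2: others sum to 52; max(0, 65 - 52) = 13.
Member 3: others sum to 51; max(0, 65 - 51) = 14.
Total collected = 18 + 13 + 14 = 45.

45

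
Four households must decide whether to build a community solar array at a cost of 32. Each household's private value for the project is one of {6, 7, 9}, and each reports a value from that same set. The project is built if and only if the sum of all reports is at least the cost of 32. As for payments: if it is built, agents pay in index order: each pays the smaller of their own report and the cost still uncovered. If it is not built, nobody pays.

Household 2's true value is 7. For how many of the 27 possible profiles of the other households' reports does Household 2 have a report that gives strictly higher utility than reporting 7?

Others report (9, 9, 9): truth gives 0; report 6 gives 1 > 0. Violating.
Others report (6, 6, 6): truth gives 0; no alternative beats it.
Others report (6, 6, 7): truth gives 0; no alternative beats it.
(Checking all 27 profiles: 1 has a profitable deviation, 26 do not.)

1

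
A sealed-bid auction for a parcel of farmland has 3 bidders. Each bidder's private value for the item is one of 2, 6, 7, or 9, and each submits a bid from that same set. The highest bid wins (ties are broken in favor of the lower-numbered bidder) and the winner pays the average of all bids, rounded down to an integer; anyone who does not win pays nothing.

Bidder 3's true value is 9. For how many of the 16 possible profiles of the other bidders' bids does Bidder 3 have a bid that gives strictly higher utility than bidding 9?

2

Others bid (2, 2): truth gives 5; bid 6 gives 6 > 5. Violating.
Others bid (6, 6): truth gives 2; bid 7 gives 3 > 2. Violating.
Others bid (2, 6): truth gives 4; no alternative beats it.
Others bid (2, 7): truth gives 3; no alternative beats it.
(Checking all 16 profiles: 2 have a profitable deviation, 14 do not.)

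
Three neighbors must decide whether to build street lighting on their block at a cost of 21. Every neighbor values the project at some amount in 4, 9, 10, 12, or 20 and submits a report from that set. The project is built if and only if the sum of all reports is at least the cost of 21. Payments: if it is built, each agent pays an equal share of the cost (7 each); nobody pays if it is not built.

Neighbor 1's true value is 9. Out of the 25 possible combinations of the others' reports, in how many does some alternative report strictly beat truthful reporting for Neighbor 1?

1

Others report (4, 4): truth gives 0; report 20 gives 2 > 0. Violating.
Others report (4, 9): truth gives 2; no alternative beats it.
Others report (4, 10): truth gives 2; no alternative beats it.
(Checking all 25 profiles: 1 has a profitable deviation, 24 do not.)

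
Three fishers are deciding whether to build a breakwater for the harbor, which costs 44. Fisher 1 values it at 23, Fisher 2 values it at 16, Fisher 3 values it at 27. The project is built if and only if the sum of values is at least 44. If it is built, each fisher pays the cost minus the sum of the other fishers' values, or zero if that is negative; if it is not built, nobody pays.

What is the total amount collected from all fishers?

6

Total value 66 ≥ cost 44, so it is built.
Fisher 1: others sum to 43; max(0, 44 - 43) = 1.
Fisher 2: others sum to 50; max(0, 44 - 50) = 0.
Fisher 3: others sum to 39; max(0, 44 - 39) = 5.
Total collected = 1 + 0 + 5 = 6.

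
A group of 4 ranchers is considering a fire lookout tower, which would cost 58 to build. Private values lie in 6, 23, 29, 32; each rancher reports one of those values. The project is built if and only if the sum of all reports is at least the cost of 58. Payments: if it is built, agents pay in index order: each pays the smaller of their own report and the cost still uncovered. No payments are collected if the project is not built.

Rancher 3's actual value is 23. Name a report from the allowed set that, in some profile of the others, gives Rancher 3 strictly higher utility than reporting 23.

Suppose Rancher 1 reports 6, Rancher 2 reports 23 and Rancher 4 reports 23.
Report 23: project built, pays 23, utility 23 - 23 = 0.
Report 6: project built, pays 6, utility 23 - 6 = 17.
So reporting 6 beats truth here (17 > 0).

6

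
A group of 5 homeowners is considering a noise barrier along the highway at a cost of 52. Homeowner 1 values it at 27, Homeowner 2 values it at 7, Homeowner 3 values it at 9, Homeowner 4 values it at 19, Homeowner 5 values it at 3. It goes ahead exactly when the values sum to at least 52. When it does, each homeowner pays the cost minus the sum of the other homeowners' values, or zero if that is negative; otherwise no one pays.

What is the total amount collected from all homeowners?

Total value 65 ≥ cost 52, so it is built.
Homeowner 1: others sum to 38; max(0, 52 - 38) = 14.
Homeowner 2: others sum to 58; max(0, 52 - 58) = 0.
Homeowner 3: others sum to 56; max(0, 52 - 56) = 0.
Homeowner 4: others sum to 46; max(0, 52 - 46) = 6.
Homeowner 5: others sum to 62; max(0, 52 - 62) = 0.
Total collected = 14 + 0 + 0 + 6 + 0 = 20.

20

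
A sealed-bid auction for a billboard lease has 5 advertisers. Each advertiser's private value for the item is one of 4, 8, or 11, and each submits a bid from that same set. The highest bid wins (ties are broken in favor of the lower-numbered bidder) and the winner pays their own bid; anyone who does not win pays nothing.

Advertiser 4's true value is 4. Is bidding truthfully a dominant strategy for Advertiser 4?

Check each profile of the others' bids and compare truth against every alternative bid.
Others bid (4, 4, 4, 4): truth gives 0, best alternative gives -4.
Others bid (4, 4, 4, 8): truth gives 0, best alternative gives -4.
Others bid (4, 4, 4, 11): truth gives 0, best alternative gives 0.
Others bid (4, 4, 8, 4): truth gives 0, best alternative gives 0.
Others bid (4, 4, 8, 8): truth gives 0, best alternative gives 0.
Others bid (4, 4, 8, 11): truth gives 0, best alternative gives 0.
(Remaining 75 profiles checked similarly; truth is weakly best in each.)
In every case the truthful bid is at least as good as any alternative, so it is a dominant strategy.

Yes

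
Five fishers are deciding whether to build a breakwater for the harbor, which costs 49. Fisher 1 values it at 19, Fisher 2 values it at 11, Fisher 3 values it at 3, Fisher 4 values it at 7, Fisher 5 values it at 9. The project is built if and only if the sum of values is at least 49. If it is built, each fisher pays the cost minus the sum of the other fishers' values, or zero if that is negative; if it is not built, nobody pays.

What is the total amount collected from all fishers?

Total value 49 ≥ cost 49, so it is built.
Fisher 1: others sum to 30; max(0, 49 - 30) = 19.
Fisher 2: others sum to 38; max(0, 49 - 38) = 11.
Fisher 3: others sum to 46; max(0, 49 - 46) = 3.
Fisher 4: others sum to 42; max(0, 49 - 42) = 7.
Fisher 5: others sum to 40; max(0, 49 - 40) = 9.
Total collected = 19 + 11 + 3 + 7 + 9 = 49.

49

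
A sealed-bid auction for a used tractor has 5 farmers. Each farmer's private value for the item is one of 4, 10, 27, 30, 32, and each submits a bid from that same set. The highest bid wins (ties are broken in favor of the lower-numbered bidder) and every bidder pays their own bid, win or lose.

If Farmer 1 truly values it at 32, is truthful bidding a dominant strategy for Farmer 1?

Consider the case where Farmer 2 bids 4, Farmer 3 bids 4, Farmer 4 bids 4 and Farmer 5 bids 4.
Truthful bid 32: wins, pays 32, utility 32 - 32 = 0.
Bid 4 instead: wins, pays 4, utility 32 - 4 = 28.
Since 28 > 0, bidding 4 is strictly better here, so truthful bidding is not dominant.

No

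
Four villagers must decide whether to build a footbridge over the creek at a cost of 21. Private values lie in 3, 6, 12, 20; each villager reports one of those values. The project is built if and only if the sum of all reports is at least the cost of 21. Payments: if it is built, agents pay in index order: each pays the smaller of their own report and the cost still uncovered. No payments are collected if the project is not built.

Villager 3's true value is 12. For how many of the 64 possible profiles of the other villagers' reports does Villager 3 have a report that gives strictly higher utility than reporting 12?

Others report (3, 3, 12): truth gives 0; report 3 gives 9 > 0. Violating.
Others report (3, 3, 20): truth gives 0; report 3 gives 9 > 0. Violating.
Others report (3, 6, 6): truth gives 0; report 6 gives 6 > 0. Violating.
Others report (3, 6, 12): truth gives 0; report 3 gives 9 > 0. Violating.
Others report (3, 3, 3): truth gives 0; no alternative beats it.
Others report (3, 3, 6): truth gives 0; no alternative beats it.
(Checking all 64 profiles: 20 have a profitable deviation, 44 do not.)

20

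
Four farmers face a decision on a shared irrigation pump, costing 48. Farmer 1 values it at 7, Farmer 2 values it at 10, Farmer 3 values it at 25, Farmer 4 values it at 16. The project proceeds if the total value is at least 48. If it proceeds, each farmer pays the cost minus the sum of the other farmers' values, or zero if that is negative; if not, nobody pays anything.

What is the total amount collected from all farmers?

Total value 58 ≥ cost 48, so it is built.
Farmer 1: others sum to 51; max(0, 48 - 51) = 0.
Farmer 2: others sum to 48; max(0, 48 - 48) = 0.
Farmer 3: others sum to 33; max(0, 48 - 33) = 15.
Farmer 4: others sum to 42; max(0, 48 - 42) = 6.
Total collected = 0 + 0 + 15 + 6 = 21.

21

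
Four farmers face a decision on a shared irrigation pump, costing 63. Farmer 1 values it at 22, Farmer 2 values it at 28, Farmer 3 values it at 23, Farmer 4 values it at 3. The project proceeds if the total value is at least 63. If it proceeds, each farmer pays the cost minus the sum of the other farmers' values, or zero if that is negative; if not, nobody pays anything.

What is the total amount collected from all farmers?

Total value 76 ≥ cost 63, so it is built.
Farmer 1: others sum to 54; max(0, 63 - 54) = 9.
Farmer 2: others sum to 48; max(0, 63 - 48) = 15.
Farmer 3: others sum to 53; max(0, 63 - 53) = 10.
Farmer 4: others sum to 73; max(0, 63 - 73) = 0.
Total collected = 9 + 15 + 10 + 0 = 34.

34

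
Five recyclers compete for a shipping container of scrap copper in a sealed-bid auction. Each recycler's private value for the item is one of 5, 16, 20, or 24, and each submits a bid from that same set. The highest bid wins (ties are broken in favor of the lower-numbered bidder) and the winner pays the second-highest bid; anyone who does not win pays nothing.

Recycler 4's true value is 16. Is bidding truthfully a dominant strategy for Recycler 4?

Check each profile of the others' bids and compare truth against every alternative bid.
Others bid (5, 5, 5, 5): truth gives 11, best alternative gives 11.
Others bid (5, 5, 5, 16): truth gives 0, best alternative gives 0.
Others bid (5, 5, 5, 20): truth gives 0, best alternative gives 0.
Others bid (5, 5, 5, 24): truth gives 0, best alternative gives 0.
Others bid (5, 5, 16, 5): truth gives 0, best alternative gives 0.
Others bid (5, 5, 16, 16): truth gives 0, best alternative gives 0.
(Remaining 250 profiles checked similarly; truth is weakly best in each.)
In every case the truthful bid is at least as good as any alternative, so it is a dominant strategy.

Yes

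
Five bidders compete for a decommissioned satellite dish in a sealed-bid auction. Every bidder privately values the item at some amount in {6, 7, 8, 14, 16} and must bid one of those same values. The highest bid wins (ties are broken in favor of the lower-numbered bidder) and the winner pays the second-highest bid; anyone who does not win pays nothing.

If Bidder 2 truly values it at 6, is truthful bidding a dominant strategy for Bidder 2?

Yes

Check each profile of the others' bids and compare truth against every alternative bid.
Others bid (6, 6, 6, 7): truth gives 0, best alternative gives -1.
Others bid (6, 6, 7, 6): truth gives 0, best alternative gives -1.
Others bid (6, 6, 7, 7): truth gives 0, best alternative gives -1.
Others bid (6, 7, 6, 6): truth gives 0, best alternative gives -1.
Others bid (6, 7, 6, 7): truth gives 0, best alternative gives -1.
Others bid (6, 7, 7, 6): truth gives 0, best alternative gives -1.
(Remaining 619 profiles checked similarly; truth is weakly best in each.)
In every case the truthful bid is at least as good as any alternative, so it is a dominant strategy.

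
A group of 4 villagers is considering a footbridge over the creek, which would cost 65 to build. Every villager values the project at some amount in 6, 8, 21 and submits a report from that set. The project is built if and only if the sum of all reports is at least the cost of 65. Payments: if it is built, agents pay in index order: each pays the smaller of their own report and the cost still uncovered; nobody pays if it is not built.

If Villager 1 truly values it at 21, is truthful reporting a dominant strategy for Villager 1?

Consider the case where Villager 2 reports 21, Villager 3 reports 21 and Villager 4 reports 21.
Truthful report 21: project built, pays 21, utility 21 - 21 = 0.
Report 6 instead: project built, pays 6, utility 21 - 6 = 15.
Since 15 > 0, reporting 6 is strictly better here, so truthful reporting is not dominant.

No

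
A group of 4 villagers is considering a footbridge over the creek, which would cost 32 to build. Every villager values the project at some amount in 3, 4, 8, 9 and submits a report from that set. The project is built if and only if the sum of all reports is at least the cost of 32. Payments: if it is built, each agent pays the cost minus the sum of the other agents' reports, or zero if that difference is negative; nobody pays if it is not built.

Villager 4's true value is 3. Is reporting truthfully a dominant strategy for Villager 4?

Check each profile of the others' reports and compare truth against every alternative report.
Others report (3, 3, 3): truth gives 0, best alternative gives 0.
Others report (3, 3, 4): truth gives 0, best alternative gives 0.
Others report (3, 3, 8): truth gives 0, best alternative gives 0.
Others report (3, 3, 9): truth gives 0, best alternative gives 0.
Others report (3, 4, 3): truth gives 0, best alternative gives 0.
Others report (3, 4, 4): truth gives 0, best alternative gives 0.
(Remaining 58 profiles checked similarly; truth is weakly best in each.)
In every case the truthful report is at least as good as any alternative, so it is a dominant strategy.

Yes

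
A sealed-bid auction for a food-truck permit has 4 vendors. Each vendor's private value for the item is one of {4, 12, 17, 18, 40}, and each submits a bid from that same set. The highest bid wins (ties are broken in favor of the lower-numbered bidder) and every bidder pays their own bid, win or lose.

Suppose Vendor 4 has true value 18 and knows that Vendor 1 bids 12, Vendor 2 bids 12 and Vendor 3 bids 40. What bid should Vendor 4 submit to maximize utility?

Bid 4: loses but pays 4, utility -4.
Bid 12: loses but pays 12, utility -12.
Bid 17: loses but pays 17, utility -17.
Bid 18: loses but pays 18, utility -18.
Bid 40: loses but pays 40, utility -40.
The best choice is 4 with utility -4.

4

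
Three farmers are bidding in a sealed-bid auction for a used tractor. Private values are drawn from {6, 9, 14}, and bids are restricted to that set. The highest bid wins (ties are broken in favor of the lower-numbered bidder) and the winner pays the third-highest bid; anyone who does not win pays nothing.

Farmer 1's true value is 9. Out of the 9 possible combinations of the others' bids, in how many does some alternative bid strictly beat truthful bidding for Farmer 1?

2

Others bid (6, 14): truth gives 0; bid 14 gives 3 > 0. Violating.
Others bid (14, 6): truth gives 0; bid 14 gives 3 > 0. Violating.
Others bid (6, 6): truth gives 3; no alternative beats it.
Others bid (6, 9): truth gives 3; no alternative beats it.
(Checking all 9 profiles: 2 have a profitable deviation, 7 do not.)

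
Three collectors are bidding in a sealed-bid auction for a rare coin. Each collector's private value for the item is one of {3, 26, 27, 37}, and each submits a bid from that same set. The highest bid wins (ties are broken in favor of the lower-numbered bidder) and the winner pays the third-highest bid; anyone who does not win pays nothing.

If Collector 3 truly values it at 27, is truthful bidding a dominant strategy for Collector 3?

No

Consider the case where Collector 1 bids 3 and Collector 2 bids 27.
Truthful bid 27: loses, pays 0, utility 0.
Bid 37 instead: wins, pays 3, utility 27 - 3 = 24.
Since 24 > 0, bidding 37 is strictly better here, so truthful bidding is not dominant.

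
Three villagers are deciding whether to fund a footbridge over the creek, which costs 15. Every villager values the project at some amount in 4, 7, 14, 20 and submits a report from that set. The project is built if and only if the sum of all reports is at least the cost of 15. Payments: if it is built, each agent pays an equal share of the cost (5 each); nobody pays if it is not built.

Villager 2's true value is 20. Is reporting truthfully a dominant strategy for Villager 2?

Yes

Check each profile of the others' reports and compare truth against every alternative report.
Others report (4, 4): truth gives 15, best alternative gives 15.
Others report (4, 7): truth gives 15, best alternative gives 15.
Others report (4, 14): truth gives 15, best alternative gives 15.
Others report (4, 20): truth gives 15, best alternative gives 15.
Others report (7, 4): truth gives 15, best alternative gives 15.
Others report (7, 7): truth gives 15, best alternative gives 15.
(Remaining 10 profiles checked similarly; truth is weakly best in each.)
In every case the truthful report is at least as good as any alternative, so it is a dominant strategy.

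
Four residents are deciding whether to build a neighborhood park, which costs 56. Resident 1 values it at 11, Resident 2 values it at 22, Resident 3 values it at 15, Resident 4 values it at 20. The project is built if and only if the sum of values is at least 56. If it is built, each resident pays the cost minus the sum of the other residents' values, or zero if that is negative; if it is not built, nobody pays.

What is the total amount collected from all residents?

21

Total value 68 ≥ cost 56, so it is built.
Resident 1: others sum to 57; max(0, 56 - 57) = 0.
Resident 2: others sum to 46; max(0, 56 - 46) = 10.
Resident 3: others sum to 53; max(0, 56 - 53) = 3.
Resident 4: others sum to 48; max(0, 56 - 48) = 8.
Total collected = 0 + 10 + 3 + 8 = 21.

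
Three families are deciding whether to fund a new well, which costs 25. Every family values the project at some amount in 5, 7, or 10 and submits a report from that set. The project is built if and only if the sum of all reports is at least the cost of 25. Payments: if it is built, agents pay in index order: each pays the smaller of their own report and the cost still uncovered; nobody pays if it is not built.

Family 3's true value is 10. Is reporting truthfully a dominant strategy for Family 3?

Check each profile of the others' reports and compare truth against every alternative report.
Others report (7, 10): truth gives 2, best alternative gives 0.
Others report (10, 7): truth gives 2, best alternative gives 0.
Others report (10, 10): truth gives 5, best alternative gives 5.
Others report (5, 5): truth gives 0, best alternative gives 0.
Others report (5, 7): truth gives 0, best alternative gives 0.
Others report (5, 10): truth gives 0, best alternative gives 0.
(Remaining 3 profiles checked similarly; truth is weakly best in each.)
In every case the truthful report is at least as good as any alternative, so it is a dominant strategy.

Yes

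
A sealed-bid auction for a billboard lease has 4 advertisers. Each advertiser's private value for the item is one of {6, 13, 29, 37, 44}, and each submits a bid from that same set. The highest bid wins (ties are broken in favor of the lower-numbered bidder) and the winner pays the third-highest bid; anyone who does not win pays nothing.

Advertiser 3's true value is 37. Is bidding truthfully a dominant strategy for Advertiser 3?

Consider the case where Advertiser 1 bids 6, Advertiser 2 bids 6 and Advertiser 4 bids 44.
Truthful bid 37: loses, pays 0, utility 0.
Bid 44 instead: wins, pays 6, utility 37 - 6 = 31.
Since 31 > 0, bidding 44 is strictly better here, so truthful bidding is not dominant.

No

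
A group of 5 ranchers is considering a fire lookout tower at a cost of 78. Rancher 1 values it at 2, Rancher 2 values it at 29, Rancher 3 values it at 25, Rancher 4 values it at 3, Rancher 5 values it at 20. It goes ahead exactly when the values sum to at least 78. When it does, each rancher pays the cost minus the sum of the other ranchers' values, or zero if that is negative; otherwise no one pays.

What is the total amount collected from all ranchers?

74

Total value 79 ≥ cost 78, so it is built.
Rancher 1: others sum to 77; max(0, 78 - 77) = 1.
Rancher 2: others sum to 50; max(0, 78 - 50) = 28.
Rancher 3: others sum to 54; max(0, 78 - 54) = 24.
Rancher 4: others sum to 76; max(0, 78 - 76) = 2.
Rancher 5: others sum to 59; max(0, 78 - 59) = 19.
Total collected = 1 + 28 + 24 + 2 + 19 = 74.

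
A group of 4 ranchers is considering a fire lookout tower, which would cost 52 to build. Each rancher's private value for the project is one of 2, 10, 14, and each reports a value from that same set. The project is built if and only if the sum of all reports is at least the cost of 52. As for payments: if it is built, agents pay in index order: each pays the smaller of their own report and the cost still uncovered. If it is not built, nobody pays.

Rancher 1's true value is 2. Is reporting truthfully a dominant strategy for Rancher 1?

Check each profile of the others' reports and compare truth against every alternative report.
Others report (14, 14, 14): truth gives 0, best alternative gives -8.
Others report (2, 2, 2): truth gives 0, best alternative gives 0.
Others report (2, 2, 10): truth gives 0, best alternative gives 0.
Others report (2, 2, 14): truth gives 0, best alternative gives 0.
Others report (2, 10, 2): truth gives 0, best alternative gives 0.
Others report (2, 10, 10): truth gives 0, best alternative gives 0.
(Remaining 21 profiles checked similarly; truth is weakly best in each.)
In every case the truthful report is at least as good as any alternative, so it is a dominant strategy.

Yes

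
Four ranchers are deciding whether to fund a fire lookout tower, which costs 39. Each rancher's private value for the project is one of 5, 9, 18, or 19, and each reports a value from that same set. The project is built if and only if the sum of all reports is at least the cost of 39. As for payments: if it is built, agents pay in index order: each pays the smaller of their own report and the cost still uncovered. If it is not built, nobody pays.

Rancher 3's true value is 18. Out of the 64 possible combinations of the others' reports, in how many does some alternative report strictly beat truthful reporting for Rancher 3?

34

Others report (5, 9, 18): truth gives 0; report 9 gives 9 > 0. Violating.
Others report (5, 9, 19): truth gives 0; report 9 gives 9 > 0. Violating.
Others report (5, 18, 9): truth gives 2; report 9 gives 9 > 2. Violating.
Others report (5, 18, 18): truth gives 2; report 5 gives 13 > 2. Violating.
Others report (5, 5, 5): truth gives 0; no alternative beats it.
Others report (5, 5, 9): truth gives 0; no alternative beats it.
(Checking all 64 profiles: 34 have a profitable deviation, 30 do not.)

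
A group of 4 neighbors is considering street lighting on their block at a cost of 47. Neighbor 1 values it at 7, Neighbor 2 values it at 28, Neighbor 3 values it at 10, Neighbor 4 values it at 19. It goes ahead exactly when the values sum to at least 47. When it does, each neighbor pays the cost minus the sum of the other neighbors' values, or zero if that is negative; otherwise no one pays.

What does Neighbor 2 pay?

Total value 64 ≥ cost 47, so the project is built.
The other neighbors' values sum to 36.
Cost minus that sum is 47 - 36 = 11.

11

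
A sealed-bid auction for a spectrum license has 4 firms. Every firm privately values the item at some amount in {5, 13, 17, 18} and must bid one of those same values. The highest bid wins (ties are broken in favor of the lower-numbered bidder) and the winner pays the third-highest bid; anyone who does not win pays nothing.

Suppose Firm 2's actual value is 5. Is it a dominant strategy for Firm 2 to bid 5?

Yes

Check each profile of the others' bids and compare truth against every alternative bid.
Others bid (5, 13, 13): truth gives 0, best alternative gives -8.
Others bid (5, 5, 5): truth gives 0, best alternative gives 0.
Others bid (5, 5, 13): truth gives 0, best alternative gives 0.
Others bid (5, 5, 17): truth gives 0, best alternative gives 0.
Others bid (5, 5, 18): truth gives 0, best alternative gives 0.
Others bid (5, 13, 5): truth gives 0, best alternative gives 0.
(Remaining 58 profiles checked similarly; truth is weakly best in each.)
In every case the truthful bid is at least as good as any alternative, so it is a dominant strategy.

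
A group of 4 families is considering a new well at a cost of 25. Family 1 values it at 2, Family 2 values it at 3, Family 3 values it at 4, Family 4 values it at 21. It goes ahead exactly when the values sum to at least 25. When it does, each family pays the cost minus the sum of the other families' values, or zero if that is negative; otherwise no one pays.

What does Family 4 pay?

16

Total value 30 ≥ cost 25, so the project is built.
The other families' values sum to 9.
Cost minus that sum is 25 - 9 = 16.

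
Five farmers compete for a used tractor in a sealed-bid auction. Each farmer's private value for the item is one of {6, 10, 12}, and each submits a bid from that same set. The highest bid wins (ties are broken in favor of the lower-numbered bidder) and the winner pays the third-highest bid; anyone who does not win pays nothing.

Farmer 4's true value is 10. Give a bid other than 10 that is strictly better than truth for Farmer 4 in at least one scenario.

12

Suppose Farmer 1 bids 6, Farmer 2 bids 6, Farmer 3 bids 6 and Farmer 5 bids 12.
Bid 10: loses, pays 0, utility 0.
Bid 12: wins, pays 6, utility 10 - 6 = 4.
So bidding 12 beats truth here (4 > 0).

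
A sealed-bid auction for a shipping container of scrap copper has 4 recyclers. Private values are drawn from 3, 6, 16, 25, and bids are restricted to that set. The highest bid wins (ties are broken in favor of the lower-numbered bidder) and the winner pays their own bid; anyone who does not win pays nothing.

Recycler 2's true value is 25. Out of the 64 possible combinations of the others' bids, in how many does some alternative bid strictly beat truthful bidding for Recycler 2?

18

Others bid (3, 3, 3): truth gives 0; bid 6 gives 19 > 0. Violating.
Others bid (3, 3, 6): truth gives 0; bid 6 gives 19 > 0. Violating.
Others bid (3, 3, 16): truth gives 0; bid 16 gives 9 > 0. Violating.
Others bid (3, 6, 3): truth gives 0; bid 6 gives 19 > 0. Violating.
Others bid (3, 3, 25): truth gives 0; no alternative beats it.
Others bid (3, 6, 25): truth gives 0; no alternative beats it.
(Checking all 64 profiles: 18 have a profitable deviation, 46 do not.)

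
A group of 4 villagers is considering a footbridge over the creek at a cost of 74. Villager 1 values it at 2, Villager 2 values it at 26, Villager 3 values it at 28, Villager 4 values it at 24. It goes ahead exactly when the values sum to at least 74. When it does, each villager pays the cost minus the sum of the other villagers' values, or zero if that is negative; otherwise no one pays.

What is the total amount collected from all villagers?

Total value 80 ≥ cost 74, so it is built.
Villager 1: others sum to 78; max(0, 74 - 78) = 0.
Villager 2: others sum to 54; max(0, 74 - 54) = 20.
Villager 3: others sum to 52; max(0, 74 - 52) = 22.
Villager 4: others sum to 56; max(0, 74 - 56) = 18.
Total collected = 0 + 20 + 22 + 18 = 60.

60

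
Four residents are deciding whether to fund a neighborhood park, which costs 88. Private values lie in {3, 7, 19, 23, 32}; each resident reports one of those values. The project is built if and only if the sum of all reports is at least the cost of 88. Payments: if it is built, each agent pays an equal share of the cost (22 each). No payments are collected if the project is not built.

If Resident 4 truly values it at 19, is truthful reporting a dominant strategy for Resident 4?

Consider the case where Resident 1 reports 7, Resident 2 reports 32 and Resident 3 reports 32.
Truthful report 19: project built, pays 22, utility 19 - 22 = -3.
Report 3 instead: project not built, utility 0.
Since 0 > -3, reporting 3 is strictly better here, so truthful reporting is not dominant.

No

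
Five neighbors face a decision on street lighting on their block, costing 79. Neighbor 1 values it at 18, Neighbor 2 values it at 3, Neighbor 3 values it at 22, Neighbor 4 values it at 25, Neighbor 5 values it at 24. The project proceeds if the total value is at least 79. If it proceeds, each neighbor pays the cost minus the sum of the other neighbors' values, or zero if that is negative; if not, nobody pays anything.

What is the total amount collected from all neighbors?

Total value 92 ≥ cost 79, so it is built.
Neighbor 1: others sum to 74; max(0, 79 - 74) = 5.
Neighbor 2: others sum to 89; max(0, 79 - 89) = 0.
Neighbor 3: others sum to 70; max(0, 79 - 70) = 9.
Neighbor 4: others sum to 67; max(0, 79 - 67) = 12.
Neighbor 5: others sum to 68; max(0, 79 - 68) = 11.
Total collected = 5 + 0 + 9 + 12 + 11 = 37.

37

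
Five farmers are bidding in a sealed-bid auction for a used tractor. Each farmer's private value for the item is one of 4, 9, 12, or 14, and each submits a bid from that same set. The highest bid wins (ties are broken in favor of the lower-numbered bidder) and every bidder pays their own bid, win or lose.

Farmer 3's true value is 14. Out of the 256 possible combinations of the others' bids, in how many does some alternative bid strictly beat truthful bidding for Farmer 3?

148

Others bid (4, 4, 4, 4): truth gives 0; bid 9 gives 5 > 0. Violating.
Others bid (4, 4, 4, 9): truth gives 0; bid 9 gives 5 > 0. Violating.
Others bid (4, 4, 4, 12): truth gives 0; bid 12 gives 2 > 0. Violating.
Others bid (4, 4, 9, 4): truth gives 0; bid 9 gives 5 > 0. Violating.
Others bid (4, 4, 4, 14): truth gives 0; no alternative beats it.
Others bid (4, 4, 9, 14): truth gives 0; no alternative beats it.
(Checking all 256 profiles: 148 have a profitable deviation, 108 do not.)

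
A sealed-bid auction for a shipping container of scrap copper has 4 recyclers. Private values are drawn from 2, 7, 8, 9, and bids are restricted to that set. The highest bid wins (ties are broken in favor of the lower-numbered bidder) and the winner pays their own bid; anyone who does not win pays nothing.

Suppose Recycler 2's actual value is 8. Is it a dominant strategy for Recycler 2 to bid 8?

No

Consider the case where Recycler 1 bids 2, Recycler 3 bids 2 and Recycler 4 bids 2.
Truthful bid 8: wins, pays 8, utility 8 - 8 = 0.
Bid 7 instead: wins, pays 7, utility 8 - 7 = 1.
Since 1 > 0, bidding 7 is strictly better here, so truthful bidding is not dominant.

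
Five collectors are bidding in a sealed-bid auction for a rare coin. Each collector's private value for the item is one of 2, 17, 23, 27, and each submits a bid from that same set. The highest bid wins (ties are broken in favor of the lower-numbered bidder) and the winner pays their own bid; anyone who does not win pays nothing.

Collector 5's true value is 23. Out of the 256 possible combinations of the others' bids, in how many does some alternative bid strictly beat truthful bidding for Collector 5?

Others bid (2, 2, 2, 2): truth gives 0; bid 17 gives 6 > 0. Violating.
Others bid (2, 2, 2, 17): truth gives 0; no alternative beats it.
Others bid (2, 2, 2, 23): truth gives 0; no alternative beats it.
(Checking all 256 profiles: 1 has a profitable deviation, 255 do not.)

1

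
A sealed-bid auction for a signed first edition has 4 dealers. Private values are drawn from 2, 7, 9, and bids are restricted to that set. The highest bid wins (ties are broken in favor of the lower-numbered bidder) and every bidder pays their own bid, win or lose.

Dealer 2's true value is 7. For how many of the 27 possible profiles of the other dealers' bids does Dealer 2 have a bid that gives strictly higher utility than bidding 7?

23

Others bid (2, 2, 9): truth gives -7; bid 2 gives -2 > -7. Violating.
Others bid (2, 7, 9): truth gives -7; bid 2 gives -2 > -7. Violating.
Others bid (2, 9, 2): truth gives -7; bid 2 gives -2 > -7. Violating.
Others bid (2, 9, 7): truth gives -7; bid 2 gives -2 > -7. Violating.
Others bid (2, 2, 2): truth gives 0; no alternative beats it.
Others bid (2, 2, 7): truth gives 0; no alternative beats it.
(Checking all 27 profiles: 23 have a profitable deviation, 4 do not.)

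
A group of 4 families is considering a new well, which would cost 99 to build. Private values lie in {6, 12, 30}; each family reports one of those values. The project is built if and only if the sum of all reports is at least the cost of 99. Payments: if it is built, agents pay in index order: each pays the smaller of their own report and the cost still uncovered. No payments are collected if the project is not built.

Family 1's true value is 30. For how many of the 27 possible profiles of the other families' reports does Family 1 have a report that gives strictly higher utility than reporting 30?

Others report (30, 30, 30): truth gives 0; report 12 gives 18 > 0. Violating.
Others report (6, 6, 6): truth gives 0; no alternative beats it.
Others report (6, 6, 12): truth gives 0; no alternative beats it.
(Checking all 27 profiles: 1 has a profitable deviation, 26 do not.)

1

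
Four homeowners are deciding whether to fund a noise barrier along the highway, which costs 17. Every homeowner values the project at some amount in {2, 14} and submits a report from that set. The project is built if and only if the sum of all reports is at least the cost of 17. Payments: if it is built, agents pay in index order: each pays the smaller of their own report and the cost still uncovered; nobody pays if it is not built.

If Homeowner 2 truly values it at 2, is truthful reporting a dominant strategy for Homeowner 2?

Yes

Check each profile of the others' reports and compare truth against every alternative report.
Others report (2, 2, 2): truth gives 0, best alternative gives -12.
Others report (2, 2, 14): truth gives 0, best alternative gives -12.
Others report (2, 14, 2): truth gives 0, best alternative gives -12.
Others report (2, 14, 14): truth gives 0, best alternative gives -12.
Others report (14, 2, 2): truth gives 0, best alternative gives -1.
Others report (14, 2, 14): truth gives 0, best alternative gives -1.
(Remaining 2 profiles checked similarly; truth is weakly best in each.)
In every case the truthful report is at least as good as any alternative, so it is a dominant strategy.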